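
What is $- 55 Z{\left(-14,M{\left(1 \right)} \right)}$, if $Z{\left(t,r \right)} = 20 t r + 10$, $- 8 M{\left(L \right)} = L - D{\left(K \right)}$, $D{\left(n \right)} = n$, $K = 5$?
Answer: $7150$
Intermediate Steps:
$M{\left(L \right)} = \frac{5}{8} - \frac{L}{8}$ ($M{\left(L \right)} = - \frac{L - 5}{8} = - \frac{-5 + L}{8} = \frac{5}{8} - \frac{L}{8}$)
$Z{\left(t,r \right)} = 10 + 20 r t$ ($Z{\left(t,r \right)} = 20 r t + 10 = 10 + 20 r t$)
$- 55 Z{\left(-14,M{\left(1 \right)} \right)} = - 55 \left(10 + 20 \left(\frac{5}{8} - \frac{1}{8}\right) \left(-14\right)\right) = - 55 \left(10 + 20 \cdot \frac{1}{2} \left(-14\right)\right) = - 55 \left(10 - 140\right) = \left(-55\right) \left(-130\right) = 7150$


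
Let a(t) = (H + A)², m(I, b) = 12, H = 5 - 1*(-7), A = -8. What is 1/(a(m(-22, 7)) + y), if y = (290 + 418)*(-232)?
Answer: -1/164240 ≈ -6.0887e-6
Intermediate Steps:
H = 12 (H = 5 + 7 = 12)
y = -164256 (y = 708*(-232) = -164256)
a(t) = 16 (a(t) = (12 - 8)² = 4² = 16)
1/(a(m(-22, 7)) + y) = 1/(16 - 164256) = 1/(-164240) = -1/164240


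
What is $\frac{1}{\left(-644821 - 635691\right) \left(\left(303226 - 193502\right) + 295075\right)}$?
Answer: $- \frac{1}{518349977088} \approx -1.9292 \cdot 10^{-12}$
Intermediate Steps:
$\frac{1}{\left(-644821 - 635691\right) \left(\left(303226 - 193502\right) + 295075\right)} = \frac{1}{\left(-1280512\right) \left(109724 + 295075\right)} = - \frac{1}{1280512 \cdot 404799} = \left(- \frac{1}{1280512}\right) \frac{1}{404799} = - \frac{1}{518349977088}$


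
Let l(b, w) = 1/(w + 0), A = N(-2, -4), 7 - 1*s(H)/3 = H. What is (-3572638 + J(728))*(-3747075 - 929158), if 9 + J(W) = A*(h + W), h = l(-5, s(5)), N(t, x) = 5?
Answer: 100137026482621/6 ≈ 1.6690e+13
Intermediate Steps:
s(H) = 21 - 3*H
A = 5
l(b, w) = 1/w
h = 1/6 (h = 1/(21 - 3*5) = 1/(21 - 15) = 1/6 ≈ 0.16667)
J(W) = -49/6 + 5*W (J(W) = -9 + 5*(1/6 + W) = -9 + (5/6 + 5*W) = -49/6 + 5*W)
(-3572638 + J(728))*(-3747075 - 929158) = (-3572638 + (-49/6 + 5*728))*(-3747075 - 929158) = (-3572638 + (-49/6 + 3640))*(-4676233) = (-3572638 + 21791/6)*(-4676233) = -21414037/6*(-4676233) = 100137026482621/6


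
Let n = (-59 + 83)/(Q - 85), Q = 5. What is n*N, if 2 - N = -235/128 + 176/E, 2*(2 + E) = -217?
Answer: -460701/282880 ≈ -1.6286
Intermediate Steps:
E = -221/2 (E = -2 + (1/2)*(-217) = -2 - 217/2 = -221/2 ≈ -110.50)
n = -3/10 (n = (-59 + 83)/(5 - 85) = 24/(-80) = 24*(-1/80) = -3/10 ≈ -0.30000)
N = 153567/28288 (N = 2 - (-235/128 + 176/(-221/2)) = 2 - (-235*1/128 + 176*(-2/221)) = 2 - (-235/128 - 352/221) = 2 - 1*(-96991/28288) = 2 + 96991/28288 = 153567/28288 ≈ 5.4287)
n*N = -3/10*153567/28288 = -460701/282880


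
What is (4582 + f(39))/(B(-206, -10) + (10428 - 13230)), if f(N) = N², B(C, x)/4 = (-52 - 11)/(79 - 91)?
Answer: -6103/2781 ≈ -2.1945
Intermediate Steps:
B(C, x) = 21 (B(C, x) = 4*((-52 - 11)/(79 - 91)) = 4*(-63/(-12)) = 4*(-63*(-1/12)) = 4*(21/4) = 21)
(4582 + f(39))/(B(-206, -10) + (10428 - 13230)) = (4582 + 39²)/(21 + (10428 - 13230)) = (4582 + 1521)/(21 - 2802) = 6103/(-2781) = 6103*(-1/2781) = -6103/2781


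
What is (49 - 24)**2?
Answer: 625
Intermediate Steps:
(49 - 24)**2 = 25**2 = 625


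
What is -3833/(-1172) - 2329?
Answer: -2725755/1172 ≈ -2325.7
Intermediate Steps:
-3833/(-1172) - 2329 = -3833*(-1/1172) - 2329 = 3833/1172 - 2329 = -2725755/1172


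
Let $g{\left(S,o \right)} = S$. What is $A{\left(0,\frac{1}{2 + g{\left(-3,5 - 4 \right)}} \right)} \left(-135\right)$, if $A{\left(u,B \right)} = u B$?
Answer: $0$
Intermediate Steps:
$A{\left(u,B \right)} = B u$
$A{\left(0,\frac{1}{2 + g{\left(-3,5 - 4 \right)}} \right)} \left(-135\right) = \frac{1}{2 - 3} \cdot 0 \left(-135\right) = \frac{1}{-1} \cdot 0 \left(-135\right) = \left(-1\right) 0 \left(-135\right) = 0 \left(-135\right) = 0$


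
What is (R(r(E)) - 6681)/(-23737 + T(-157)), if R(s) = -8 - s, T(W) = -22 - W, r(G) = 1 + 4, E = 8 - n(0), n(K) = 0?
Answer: 3347/11801 ≈ 0.28362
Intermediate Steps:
E = 8 (E = 8 - 1*0 = 8 + 0 = 8)
r(G) = 5
(R(r(E)) - 6681)/(-23737 + T(-157)) = ((-8 - 1*5) - 6681)/(-23737 + (-22 - 1*(-157))) = ((-8 - 5) - 6681)/(-23737 + (-22 + 157)) = (-13 - 6681)/(-23737 + 135) = -6694/(-23602) = -6694*(-1/23602) = 3347/11801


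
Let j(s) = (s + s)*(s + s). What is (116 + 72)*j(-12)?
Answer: 108288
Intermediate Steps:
j(s) = 4*s**2 (j(s) = (2*s)*(2*s) = 4*s**2)
(116 + 72)*j(-12) = (116 + 72)*(4*(-12)**2) = 188*(4*144) = 188*576 = 108288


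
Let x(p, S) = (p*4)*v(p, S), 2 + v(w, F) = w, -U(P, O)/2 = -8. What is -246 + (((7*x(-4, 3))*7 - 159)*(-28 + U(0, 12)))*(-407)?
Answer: 22197534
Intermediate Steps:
U(P, O) = 16 (U(P, O) = -2*(-8) = 16)
v(w, F) = -2 + w
x(p, S) = 4*p*(-2 + p) (x(p, S) = (p*4)*(-2 + p) = (4*p)*(-2 + p) = 4*p*(-2 + p))
-246 + (((7*x(-4, 3))*7 - 159)*(-28 + U(0, 12)))*(-407) = -246 + (((7*(4*(-4)*(-2 - 4)))*7 - 159)*(-28 + 16))*(-407) = -246 + (((7*(4*(-4)*(-6)))*7 - 159)*(-12))*(-407) = -246 + (((7*96)*7 - 159)*(-12))*(-407) = -246 + ((672*7 - 159)*(-12))*(-407) = -246 + ((4704 - 159)*(-12))*(-407) = -246 + (4545*(-12))*(-407) = -246 - 54540*(-407) = -246 + 22197780 = 22197534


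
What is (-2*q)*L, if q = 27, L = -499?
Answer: 26946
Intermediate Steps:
(-2*q)*L = -2*27*(-499) = -54*(-499) = 26946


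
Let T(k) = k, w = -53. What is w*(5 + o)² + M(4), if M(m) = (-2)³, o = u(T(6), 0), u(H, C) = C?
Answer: -1333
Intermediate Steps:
o = 0
M(m) = -8
w*(5 + o)² + M(4) = -53*(5 + 0)² - 8 = -53*5² - 8 = -53*25 - 8 = -1325 - 8 = -1333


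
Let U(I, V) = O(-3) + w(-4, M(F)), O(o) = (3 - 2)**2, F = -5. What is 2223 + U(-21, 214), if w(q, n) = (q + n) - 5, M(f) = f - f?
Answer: 2215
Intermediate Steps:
M(f) = 0
O(o) = 1 (O(o) = 1**2 = 1)
w(q, n) = -5 + n + q (w(q, n) = (n + q) - 5 = -5 + n + q)
U(I, V) = -8 (U(I, V) = 1 + (-5 + 0 - 4) = 1 - 9 = -8)
2223 + U(-21, 214) = 2223 - 8 = 2215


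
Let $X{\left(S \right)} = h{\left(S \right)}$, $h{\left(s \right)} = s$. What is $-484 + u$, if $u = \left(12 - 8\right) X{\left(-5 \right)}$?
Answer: $-504$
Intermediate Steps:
$X{\left(S \right)} = S$
$u = -20$ ($u = \left(12 - 8\right) \left(-5\right) = 4 \left(-5\right) = -20$)
$-484 + u = -484 - 20 = -504$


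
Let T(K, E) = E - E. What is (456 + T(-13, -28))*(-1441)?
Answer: -657096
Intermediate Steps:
T(K, E) = 0
(456 + T(-13, -28))*(-1441) = (456 + 0)*(-1441) = 456*(-1441) = -657096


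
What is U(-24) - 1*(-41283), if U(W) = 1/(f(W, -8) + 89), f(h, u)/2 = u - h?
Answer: 4995244/121 ≈ 41283.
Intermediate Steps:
f(h, u) = -2*h + 2*u (f(h, u) = 2*(u - h) = -2*h + 2*u)
U(W) = 1/(73 - 2*W) (U(W) = 1/((-2*W + 2*(-8)) + 89) = 1/((-2*W - 16) + 89) = 1/((-16 - 2*W) + 89) = 1/(73 - 2*W))
U(-24) - 1*(-41283) = -1/(-73 + 2*(-24)) - 1*(-41283) = -1/(-73 - 48) + 41283 = -1/(-121) + 41283 = -1*(-1/121) + 41283 = 1/121 + 41283 = 4995244/121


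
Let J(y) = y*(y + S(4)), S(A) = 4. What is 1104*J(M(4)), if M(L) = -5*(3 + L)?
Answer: 1197840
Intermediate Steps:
M(L) = -15 - 5*L
J(y) = y*(4 + y) (J(y) = y*(y + 4) = y*(4 + y))
1104*J(M(4)) = 1104*((-15 - 5*4)*(4 + (-15 - 5*4))) = 1104*((-15 - 20)*(4 + (-15 - 20))) = 1104*(-35*(4 - 35)) = 1104*(-35*(-31)) = 1104*1085 = 1197840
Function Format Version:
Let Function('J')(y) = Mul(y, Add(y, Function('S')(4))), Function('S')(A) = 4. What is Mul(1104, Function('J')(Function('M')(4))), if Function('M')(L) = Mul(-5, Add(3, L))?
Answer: 1197840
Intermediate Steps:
Function('M')(L) = Add(-15, Mul(-5, L))
Function('J')(y) = Mul(y, Add(4, y)) (Function('J')(y) = Mul(y, Add(y, 4)) = Mul(y, Add(4, y)))
Mul(1104, Function('J')(Function('M')(4))) = Mul(1104, Mul(Add(-15, Mul(-5, 4)), Add(4, Add(-15, Mul(-5, 4))))) = Mul(1104, Mul(Add(-15, -20), Add(4, Add(-15, -20)))) = Mul(1104, Mul(-35, Add(4, -35))) = Mul(1104, Mul(-35, -31)) = Mul(1104, 1085) = 1197840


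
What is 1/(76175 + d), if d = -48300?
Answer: 1/27875 ≈ 3.5874e-5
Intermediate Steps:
1/(76175 + d) = 1/(76175 - 48300) = 1/27875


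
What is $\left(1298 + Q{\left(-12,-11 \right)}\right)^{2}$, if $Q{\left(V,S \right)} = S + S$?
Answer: $1628176$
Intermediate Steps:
$Q{\left(V,S \right)} = 2 S$
$\left(1298 + Q{\left(-12,-11 \right)}\right)^{2} = \left(1298 + 2 \left(-11\right)\right)^{2} = \left(1298 - 22\right)^{2} = 1276^{2} = 1628176$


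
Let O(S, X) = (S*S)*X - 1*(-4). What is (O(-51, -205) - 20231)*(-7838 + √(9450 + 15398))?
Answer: 4337800016 - 2213728*√1553 ≈ 4.2506e+9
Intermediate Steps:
O(S, X) = 4 + X*S² (O(S, X) = S²*X + 4 = X*S² + 4 = 4 + X*S²)
(O(-51, -205) - 20231)*(-7838 + √(9450 + 15398)) = ((4 - 205*(-51)²) - 20231)*(-7838 + √(9450 + 15398)) = ((4 - 205*2601) - 20231)*(-7838 + √24848) = ((4 - 533205) - 20231)*(-7838 + 4*√1553) = (-533201 - 20231)*(-7838 + 4*√1553) = -553432*(-7838 + 4*√1553) = 4337800016 - 2213728*√1553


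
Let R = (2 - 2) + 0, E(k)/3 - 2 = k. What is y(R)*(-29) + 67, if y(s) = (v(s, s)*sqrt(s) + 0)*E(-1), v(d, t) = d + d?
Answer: 67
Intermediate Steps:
E(k) = 6 + 3*k
R = 0 (R = 0 + 0 = 0)
v(d, t) = 2*d
y(s) = 6*s**(3/2) (y(s) = ((2*s)*sqrt(s) + 0)*(6 + 3*(-1)) = (2*s**(3/2) + 0)*(6 - 3) = (2*s**(3/2))*3 = 6*s**(3/2))
y(R)*(-29) + 67 = (6*0**(3/2))*(-29) + 67 = (6*0)*(-29) + 67 = 0*(-29) + 67 = 0 + 67 = 67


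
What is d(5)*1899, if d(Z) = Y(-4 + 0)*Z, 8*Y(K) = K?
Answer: -9495/2 ≈ -4747.5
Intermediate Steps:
Y(K) = K/8
d(Z) = -Z/2 (d(Z) = ((-4 + 0)/8)*Z = ((⅛)*(-4))*Z = -Z/2)
d(5)*1899 = -½*5*1899 = -5/2*1899 = -9495/2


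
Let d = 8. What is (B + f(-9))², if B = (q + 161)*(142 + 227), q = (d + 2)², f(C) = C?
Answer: 9273690000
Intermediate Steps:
q = 100 (q = (8 + 2)² = 10² = 100)
B = 96309 (B = (100 + 161)*(142 + 227) = 261*369 = 96309)
(B + f(-9))² = (96309 - 9)² = 96300² = 9273690000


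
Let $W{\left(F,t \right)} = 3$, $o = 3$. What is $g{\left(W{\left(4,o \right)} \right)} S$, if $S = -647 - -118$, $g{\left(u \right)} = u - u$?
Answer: $0$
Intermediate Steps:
$g{\left(u \right)} = 0$
$S = -529$ ($S = -647 + 118 = -529$)
$g{\left(W{\left(4,o \right)} \right)} S = 0 \left(-529\right) = 0$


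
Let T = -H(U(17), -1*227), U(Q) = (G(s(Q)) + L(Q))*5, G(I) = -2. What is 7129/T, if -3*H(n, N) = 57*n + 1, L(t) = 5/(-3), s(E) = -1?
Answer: -7129/348 ≈ -20.486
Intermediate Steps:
L(t) = -5/3 (L(t) = 5*(-⅓) = -5/3)
U(Q) = -55/3 (U(Q) = (-2 - 5/3)*5 = -11/3*5 = -55/3)
H(n, N) = -⅓ - 19*n (H(n, N) = -(57*n + 1)/3 = -(1 + 57*n)/3 = -⅓ - 19*n)
T = -348 (T = -(-⅓ - 19*(-55/3)) = -(-⅓ + 1045/3) = -1*348 = -348)
7129/T = 7129/(-348) = 7129*(-1/348) = -7129/348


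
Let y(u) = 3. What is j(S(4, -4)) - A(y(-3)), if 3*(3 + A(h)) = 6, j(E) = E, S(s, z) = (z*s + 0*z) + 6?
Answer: -9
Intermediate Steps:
S(s, z) = 6 + s*z (S(s, z) = (s*z + 0) + 6 = s*z + 6 = 6 + s*z)
A(h) = -1 (A(h) = -3 + (1/3)*6 = -3 + 2 = -1)
j(S(4, -4)) - A(y(-3)) = (6 + 4*(-4)) - 1*(-1) = (6 - 16) + 1 = -10 + 1 = -9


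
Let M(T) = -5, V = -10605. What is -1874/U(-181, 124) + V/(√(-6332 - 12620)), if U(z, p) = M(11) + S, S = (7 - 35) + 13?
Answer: 937/10 + 10605*I*√4738/9476 ≈ 93.7 + 77.034*I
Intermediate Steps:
S = -15 (S = -28 + 13 = -15)
U(z, p) = -20 (U(z, p) = -5 - 15 = -20)
-1874/U(-181, 124) + V/(√(-6332 - 12620)) = -1874/(-20) - 10605/√(-6332 - 12620) = -1874*(-1/20) - 10605*(-I*√4738/9476) = 937/10 - 10605*(-I*√4738/9476) = 937/10 - (-10605)*I*√4738/9476 = 937/10 + 10605*I*√4738/9476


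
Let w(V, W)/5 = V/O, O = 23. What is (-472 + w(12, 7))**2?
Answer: 116553616/529 ≈ 2.2033e+5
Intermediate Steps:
w(V, W) = 5*V/23 (w(V, W) = 5*(V/23) = 5*V/23)
(-472 + w(12, 7))**2 = (-472 + (5/23)*12)**2 = (-472 + 60/23)**2 = (-10796/23)**2 = 116553616/529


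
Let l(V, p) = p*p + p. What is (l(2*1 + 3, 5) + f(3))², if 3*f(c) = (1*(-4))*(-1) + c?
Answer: 9409/9 ≈ 1045.4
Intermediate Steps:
l(V, p) = p + p² (l(V, p) = p² + p = p + p²)
f(c) = 4/3 + c/3 (f(c) = ((1*(-4))*(-1) + c)/3 = (-4*(-1) + c)/3 = (4 + c)/3 = 4/3 + c/3)
(l(2*1 + 3, 5) + f(3))² = (5*(1 + 5) + (4/3 + (⅓)*3))² = (5*6 + (4/3 + 1))² = (30 + 7/3)² = (97/3)² = 9409/9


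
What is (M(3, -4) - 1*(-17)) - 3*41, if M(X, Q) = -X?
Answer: -109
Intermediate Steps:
(M(3, -4) - 1*(-17)) - 3*41 = (-1*3 - 1*(-17)) - 3*41 = (-3 + 17) - 123 = 14 - 123 = -109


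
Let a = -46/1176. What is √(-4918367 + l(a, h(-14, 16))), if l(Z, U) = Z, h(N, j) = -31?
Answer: I*√8675999457/42 ≈ 2217.7*I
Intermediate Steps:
a = -23/588 (a = -46*1/1176 = -23/588 ≈ -0.039116)
√(-4918367 + l(a, h(-14, 16))) = √(-4918367 - 23/588) = √(-2891999819/588) = I*√8675999457/42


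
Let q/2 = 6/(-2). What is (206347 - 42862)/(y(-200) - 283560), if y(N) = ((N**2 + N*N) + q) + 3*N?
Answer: -163485/204166 ≈ -0.80075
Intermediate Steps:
q = -6 (q = 2*(6/(-2)) = 2*(6*(-1/2)) = 2*(-3) = -6)
y(N) = -6 + 2*N**2 + 3*N (y(N) = ((N**2 + N*N) - 6) + 3*N = ((N**2 + N**2) - 6) + 3*N = (2*N**2 - 6) + 3*N = (-6 + 2*N**2) + 3*N = -6 + 2*N**2 + 3*N)
(206347 - 42862)/(y(-200) - 283560) = (206347 - 42862)/((-6 + 2*(-200)**2 + 3*(-200)) - 283560) = 163485/((-6 + 2*40000 - 600) - 283560) = 163485/((-6 + 80000 - 600) - 283560) = 163485/(79394 - 283560) = 163485/(-204166) = 163485*(-1/204166) = -163485/204166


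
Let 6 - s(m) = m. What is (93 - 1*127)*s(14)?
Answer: 272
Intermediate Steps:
s(m) = 6 - m
(93 - 1*127)*s(14) = (93 - 1*127)*(6 - 1*14) = (93 - 127)*(6 - 14) = -34*(-8) = 272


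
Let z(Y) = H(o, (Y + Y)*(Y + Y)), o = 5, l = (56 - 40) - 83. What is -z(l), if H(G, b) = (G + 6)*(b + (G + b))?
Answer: -395087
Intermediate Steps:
l = -67 (l = 16 - 83 = -67)
H(G, b) = (6 + G)*(G + 2*b)
z(Y) = 55 + 88*Y² (z(Y) = 5² + 6*5 + 12*((Y + Y)*(Y + Y)) + 2*5*((Y + Y)*(Y + Y)) = 25 + 30 + 12*((2*Y)*(2*Y)) + 2*5*((2*Y)*(2*Y)) = 25 + 30 + 12*(4*Y²) + 2*5*(4*Y²) = 25 + 30 + 48*Y² + 40*Y² = 55 + 88*Y²)
-z(l) = -(55 + 88*(-67)²) = -(55 + 88*4489) = -(55 + 395032) = -1*395087 = -395087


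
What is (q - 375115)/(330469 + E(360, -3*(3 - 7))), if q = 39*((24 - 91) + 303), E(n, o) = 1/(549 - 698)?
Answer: -54520739/49239880 ≈ -1.1072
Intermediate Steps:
E(n, o) = -1/149 (E(n, o) = 1/(-149) = -1/149)
q = 9204 (q = 39*(-67 + 303) = 39*236 = 9204)
(q - 375115)/(330469 + E(360, -3*(3 - 7))) = (9204 - 375115)/(330469 - 1/149) = -365911/49239880/149 = -365911*149/49239880 = -54520739/49239880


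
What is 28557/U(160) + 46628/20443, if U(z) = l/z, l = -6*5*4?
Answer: -778341040/20443 ≈ -38074.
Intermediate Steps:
l = -120 (l = -30*4 = -120)
U(z) = -120/z
28557/U(160) + 46628/20443 = 28557/((-120/160)) + 46628/20443 = 28557/((-120*1/160)) + 46628*(1/20443) = 28557/(-¾) + 46628/20443 = 28557*(-4/3) + 46628/20443 = -38076 + 46628/20443 = -778341040/20443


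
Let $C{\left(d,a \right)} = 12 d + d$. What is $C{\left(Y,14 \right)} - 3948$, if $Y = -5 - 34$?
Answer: $-4455$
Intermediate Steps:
$Y = -39$
$C{\left(d,a \right)} = 13 d$
$C{\left(Y,14 \right)} - 3948 = 13 \left(-39\right) - 3948 = -507 - 3948 = -4455$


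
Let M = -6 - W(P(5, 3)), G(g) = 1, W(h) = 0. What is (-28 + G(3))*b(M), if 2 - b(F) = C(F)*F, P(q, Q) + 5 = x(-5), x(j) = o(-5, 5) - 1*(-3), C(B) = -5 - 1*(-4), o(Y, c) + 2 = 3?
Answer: 108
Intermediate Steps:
o(Y, c) = 1 (o(Y, c) = -2 + 3 = 1)
C(B) = -1 (C(B) = -5 + 4 = -1)
x(j) = 4 (x(j) = 1 - 1*(-3) = 1 + 3 = 4)
P(q, Q) = -1 (P(q, Q) = -5 + 4 = -1)
M = -6 (M = -6 - 1*0 = -6 + 0 = -6)
b(F) = 2 + F (b(F) = 2 - (-1)*F = 2 + F)
(-28 + G(3))*b(M) = (-28 + 1)*(2 - 6) = -27*(-4) = 108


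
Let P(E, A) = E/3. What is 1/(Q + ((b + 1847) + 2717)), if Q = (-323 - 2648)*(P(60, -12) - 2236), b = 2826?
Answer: 1/6591126 ≈ 1.5172e-7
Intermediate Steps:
P(E, A) = E/3 (P(E, A) = E*(⅓) = E/3)
Q = 6583736 (Q = (-323 - 2648)*((⅓)*60 - 2236) = -2971*(20 - 2236) = -2971*(-2216) = 6583736)
1/(Q + ((b + 1847) + 2717)) = 1/(6583736 + ((2826 + 1847) + 2717)) = 1/(6583736 + (4673 + 2717)) = 1/(6583736 + 7390) = 1/6591126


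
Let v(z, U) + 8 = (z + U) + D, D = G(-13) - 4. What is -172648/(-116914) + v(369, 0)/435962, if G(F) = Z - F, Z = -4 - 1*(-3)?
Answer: 5379364903/3640718662 ≈ 1.4776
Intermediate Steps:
Z = -1 (Z = -4 + 3 = -1)
G(F) = -1 - F
D = 8 (D = (-1 - 1*(-13)) - 4 = (-1 + 13) - 4 = 12 - 4 = 8)
v(z, U) = U + z (v(z, U) = -8 + ((z + U) + 8) = -8 + ((U + z) + 8) = -8 + (8 + U + z) = U + z)
-172648/(-116914) + v(369, 0)/435962 = -172648/(-116914) + (0 + 369)/435962 = -172648*(-1/116914) + 369*(1/435962) = 12332/8351 + 369/435962 = 5379364903/3640718662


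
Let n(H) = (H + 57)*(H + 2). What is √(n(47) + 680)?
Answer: 76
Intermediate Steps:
n(H) = (2 + H)*(57 + H) (n(H) = (57 + H)*(2 + H) = (2 + H)*(57 + H))
√(n(47) + 680) = √((114 + 47² + 59*47) + 680) = √((114 + 2209 + 2773) + 680) = √(5096 + 680) = √5776 = 76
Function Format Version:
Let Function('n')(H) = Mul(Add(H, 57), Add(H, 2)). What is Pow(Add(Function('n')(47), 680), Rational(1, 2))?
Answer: 76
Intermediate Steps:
Function('n')(H) = Mul(Add(2, H), Add(57, H)) (Function('n')(H) = Mul(Add(57, H), Add(2, H)) = Mul(Add(2, H), Add(57, H)))
Pow(Add(Function('n')(47), 680), Rational(1, 2)) = Pow(Add(Add(114, Pow(47, 2), Mul(59, 47)), 680), Rational(1, 2)) = Pow(Add(Add(114, 2209, 2773), 680), Rational(1, 2)) = Pow(Add(5096, 680), Rational(1, 2)) = Pow(5776, Rational(1, 2)) = 76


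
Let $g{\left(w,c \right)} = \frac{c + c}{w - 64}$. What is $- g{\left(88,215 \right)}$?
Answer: $- \frac{215}{12} \approx -17.917$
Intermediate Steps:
$g{\left(w,c \right)} = \frac{2 c}{-64 + w}$
$- g{\left(88,215 \right)} = - \frac{2 \cdot 215}{-64 + 88} = - \frac{2 \cdot 215}{24} = \left(-1\right) \frac{215}{12} = - \frac{215}{12}$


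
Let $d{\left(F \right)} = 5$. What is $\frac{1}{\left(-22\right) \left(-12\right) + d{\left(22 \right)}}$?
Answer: $\frac{1}{269} \approx 0.0037175$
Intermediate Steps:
$\frac{1}{\left(-22\right) \left(-12\right) + d{\left(22 \right)}} = \frac{1}{\left(-22\right) \left(-12\right) + 5} = \frac{1}{264 + 5} = \frac{1}{269}$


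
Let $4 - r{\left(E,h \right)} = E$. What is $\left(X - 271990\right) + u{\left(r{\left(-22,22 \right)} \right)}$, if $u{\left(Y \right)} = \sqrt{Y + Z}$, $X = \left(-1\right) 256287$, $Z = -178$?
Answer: $-528277 + 2 i \sqrt{38} \approx -5.2828 \cdot 10^{5} + 12.329 i$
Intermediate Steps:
$r{\left(E,h \right)} = 4 - E$
$X = -256287$
$u{\left(Y \right)} = \sqrt{-178 + Y}$ ($u{\left(Y \right)} = \sqrt{Y - 178} = \sqrt{-178 + Y}$)
$\left(X - 271990\right) + u{\left(r{\left(-22,22 \right)} \right)} = \left(-256287 - 271990\right) + \sqrt{-178 + \left(4 - -22\right)} = -528277 + \sqrt{-178 + \left(4 + 22\right)} = -528277 + \sqrt{-178 + 26} = -528277 + \sqrt{-152} = -528277 + 2 i \sqrt{38}$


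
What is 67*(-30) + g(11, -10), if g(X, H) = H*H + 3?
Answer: -1907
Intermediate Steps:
g(X, H) = 3 + H² (g(X, H) = H² + 3 = 3 + H²)
67*(-30) + g(11, -10) = 67*(-30) + (3 + (-10)²) = -2010 + (3 + 100) = -2010 + 103 = -1907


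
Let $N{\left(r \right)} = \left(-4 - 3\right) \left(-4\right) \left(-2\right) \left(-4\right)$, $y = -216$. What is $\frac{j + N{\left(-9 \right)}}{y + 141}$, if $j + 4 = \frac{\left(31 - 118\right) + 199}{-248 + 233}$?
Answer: $- \frac{3188}{1125} \approx -2.8338$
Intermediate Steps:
$j = - \frac{172}{15}$ ($j = -4 + \frac{\left(31 - 118\right) + 199}{-248 + 233} = -4 + \frac{\left(31 - 118\right) + 199}{-15} = -4 + \left(-87 + 199\right) \left(- \frac{1}{15}\right) = -4 + 112 \left(- \frac{1}{15}\right) = -4 - \frac{112}{15} = - \frac{172}{15} \approx -11.467$)
$N{\left(r \right)} = 224$ ($N{\left(r \right)} = \left(-4 - 3\right) 8 \left(-4\right) = \left(-7\right) \left(-32\right) = 224$)
$\frac{j + N{\left(-9 \right)}}{y + 141} = \frac{- \frac{172}{15} + 224}{-216 + 141} = \frac{3188}{15 \left(-75\right)} = \frac{3188}{15} \left(- \frac{1}{75}\right) = - \frac{3188}{1125}$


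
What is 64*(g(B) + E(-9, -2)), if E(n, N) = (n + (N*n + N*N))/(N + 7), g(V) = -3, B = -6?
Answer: -128/5 ≈ -25.600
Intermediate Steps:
E(n, N) = (n + N² + N*n)/(7 + N) (E(n, N) = (n + (N*n + N²))/(7 + N) = (n + (N² + N*n))/(7 + N) = (n + N² + N*n)/(7 + N))
64*(g(B) + E(-9, -2)) = 64*(-3 + (-9 + (-2)² - 2*(-9))/(7 - 2)) = 64*(-3 + (-9 + 4 + 18)/5) = 64*(-3 + (⅕)*13) = 64*(-3 + 13/5) = 64*(-⅖) = -128/5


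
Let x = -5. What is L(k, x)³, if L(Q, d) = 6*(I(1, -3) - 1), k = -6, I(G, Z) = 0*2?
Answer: -216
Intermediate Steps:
I(G, Z) = 0
L(Q, d) = -6 (L(Q, d) = 6*(0 - 1) = 6*(-1) = -6)
L(k, x)³ = (-6)³ = -216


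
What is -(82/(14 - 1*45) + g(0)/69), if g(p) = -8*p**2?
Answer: 82/31 ≈ 2.6452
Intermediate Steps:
-(82/(14 - 1*45) + g(0)/69) = -(82/(14 - 1*45) - 8*0**2/69) = -(82/(14 - 45) - 8*0*(1/69)) = -(82/(-31) + 0*(1/69)) = -(82*(-1/31) + 0) = -(-82/31 + 0) = -1*(-82/31) = 82/31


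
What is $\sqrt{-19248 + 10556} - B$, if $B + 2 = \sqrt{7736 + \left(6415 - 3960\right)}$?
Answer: $2 - \sqrt{10191} + 2 i \sqrt{2173} \approx -98.95 + 93.231 i$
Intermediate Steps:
$B = -2 + \sqrt{10191}$ ($B = -2 + \sqrt{7736 + \left(6415 - 3960\right)} = -2 + \sqrt{7736 + 2455} = -2 + \sqrt{10191} \approx 98.95$)
$\sqrt{-19248 + 10556} - B = \sqrt{-19248 + 10556} - \left(-2 + \sqrt{10191}\right) = \sqrt{-8692} + \left(2 - \sqrt{10191}\right) = 2 i \sqrt{2173} + \left(2 - \sqrt{10191}\right) = 2 - \sqrt{10191} + 2 i \sqrt{2173}$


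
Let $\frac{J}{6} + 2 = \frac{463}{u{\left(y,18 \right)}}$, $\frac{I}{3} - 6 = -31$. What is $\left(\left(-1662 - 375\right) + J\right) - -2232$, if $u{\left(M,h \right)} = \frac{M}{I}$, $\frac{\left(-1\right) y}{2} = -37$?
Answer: $- \frac{97404}{37} \approx -2632.5$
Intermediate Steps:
$I = -75$ ($I = 18 + 3 \left(-31\right) = 18 - 93 = -75$)
$y = 74$ ($y = \left(-2\right) \left(-37\right) = 74$)
$u{\left(M,h \right)} = - \frac{M}{75}$ ($u{\left(M,h \right)} = \frac{M}{-75} = M \left(- \frac{1}{75}\right) = - \frac{M}{75}$)
$J = - \frac{104619}{37}$ ($J = -12 + 6 \frac{463}{\left(- \frac{1}{75}\right) 74} = -12 + 6 \frac{463}{- \frac{74}{75}} = -12 + 6 \cdot 463 \left(- \frac{75}{74}\right) = -12 + 6 \left(- \frac{34725}{74}\right) = -12 - \frac{104175}{37} = - \frac{104619}{37} \approx -2827.5$)
$\left(\left(-1662 - 375\right) + J\right) - -2232 = \left(\left(-1662 - 375\right) - \frac{104619}{37}\right) - -2232 = \left(-2037 - \frac{104619}{37}\right) + 2232 = - \frac{179988}{37} + 2232 = - \frac{97404}{37}$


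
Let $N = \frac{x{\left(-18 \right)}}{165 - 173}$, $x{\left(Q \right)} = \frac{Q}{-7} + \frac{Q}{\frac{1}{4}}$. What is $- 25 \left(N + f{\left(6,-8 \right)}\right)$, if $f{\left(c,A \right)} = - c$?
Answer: $- \frac{1875}{28} \approx -66.964$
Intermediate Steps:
$x{\left(Q \right)} = \frac{27 Q}{7}$ ($x{\left(Q \right)} = Q \left(- \frac{1}{7}\right) + Q \frac{1}{\frac{1}{4}} = - \frac{Q}{7} + Q 4 = - \frac{Q}{7} + 4 Q = \frac{27 Q}{7}$)
$N = \frac{243}{28}$ ($N = \frac{\frac{27}{7} \left(-18\right)}{165 - 173} = - \frac{486}{7 \left(165 - 173\right)} = - \frac{486}{7 \left(-8\right)} = \left(- \frac{486}{7}\right) \left(- \frac{1}{8}\right) = \frac{243}{28} \approx 8.6786$)
$- 25 \left(N + f{\left(6,-8 \right)}\right) = - 25 \left(\frac{243}{28} - 6\right) = \left(-25\right) \frac{75}{28} = - \frac{1875}{28}$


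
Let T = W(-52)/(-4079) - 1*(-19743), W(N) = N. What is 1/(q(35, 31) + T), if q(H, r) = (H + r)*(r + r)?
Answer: 4079/97223017 ≈ 4.1955e-5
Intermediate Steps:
q(H, r) = 2*r*(H + r) (q(H, r) = (H + r)*(2*r) = 2*r*(H + r))
T = 80531749/4079 (T = -52/(-4079) - 1*(-19743) = -52*(-1/4079) + 19743 = 52/4079 + 19743 = 80531749/4079 ≈ 19743.)
1/(q(35, 31) + T) = 1/(2*31*(35 + 31) + 80531749/4079) = 1/(2*31*66 + 80531749/4079) = 1/(4092 + 80531749/4079) = 1/(97223017/4079) = 4079/97223017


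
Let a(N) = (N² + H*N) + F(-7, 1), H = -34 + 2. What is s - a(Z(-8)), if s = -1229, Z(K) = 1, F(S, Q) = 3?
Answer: -1201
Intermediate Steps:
H = -32
a(N) = 3 + N² - 32*N (a(N) = (N² - 32*N) + 3 = 3 + N² - 32*N)
s - a(Z(-8)) = -1229 - (3 + 1² - 32*1) = -1229 - (3 + 1 - 32) = -1229 - 1*(-28) = -1229 + 28 = -1201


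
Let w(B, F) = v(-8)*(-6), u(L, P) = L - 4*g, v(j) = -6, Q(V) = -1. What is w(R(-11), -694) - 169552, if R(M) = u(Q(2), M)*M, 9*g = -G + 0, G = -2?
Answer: -169516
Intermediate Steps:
g = 2/9 (g = (-1*(-2) + 0)/9 = (2 + 0)/9 = (⅑)*2 = 2/9 ≈ 0.22222)
u(L, P) = -8/9 + L (u(L, P) = L - 4*2/9 = L - 8/9 = -8/9 + L)
R(M) = -17*M/9 (R(M) = (-8/9 - 1)*M = -17*M/9)
w(B, F) = 36 (w(B, F) = -6*(-6) = 36)
w(R(-11), -694) - 169552 = 36 - 169552 = -169516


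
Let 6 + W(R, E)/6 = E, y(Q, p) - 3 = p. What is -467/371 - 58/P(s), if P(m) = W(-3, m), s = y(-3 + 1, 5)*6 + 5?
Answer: -76606/52311 ≈ -1.4644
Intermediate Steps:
y(Q, p) = 3 + p
W(R, E) = -36 + 6*E
s = 53 (s = (3 + 5)*6 + 5 = 8*6 + 5 = 48 + 5 = 53)
P(m) = -36 + 6*m
-467/371 - 58/P(s) = -467/371 - 58/(-36 + 6*53) = -467*1/371 - 58/(-36 + 318) = -467/371 - 58/282 = -467/371 - 58*1/282 = -467/371 - 29/141 = -76606/52311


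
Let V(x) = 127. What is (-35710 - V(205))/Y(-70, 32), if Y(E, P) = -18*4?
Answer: 35837/72 ≈ 497.74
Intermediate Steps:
Y(E, P) = -72
(-35710 - V(205))/Y(-70, 32) = (-35710 - 1*127)/(-72) = (-35710 - 127)*(-1/72) = -35837*(-1/72) = 35837/72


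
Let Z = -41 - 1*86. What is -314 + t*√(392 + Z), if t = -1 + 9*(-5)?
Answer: -314 - 46*√265 ≈ -1062.8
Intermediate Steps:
Z = -127 (Z = -41 - 86 = -127)
t = -46 (t = -1 - 45 = -46)
-314 + t*√(392 + Z) = -314 - 46*√(392 - 127) = -314 - 46*√265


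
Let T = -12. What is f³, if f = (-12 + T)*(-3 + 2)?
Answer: 13824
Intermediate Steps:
f = 24 (f = (-12 - 12)*(-3 + 2) = -24*(-1) = 24)
f³ = 24³ = 13824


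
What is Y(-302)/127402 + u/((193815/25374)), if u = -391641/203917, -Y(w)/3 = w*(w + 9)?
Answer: -653196350454481/279733551654095 ≈ -2.3351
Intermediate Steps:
Y(w) = -3*w*(9 + w) (Y(w) = -3*w*(w + 9) = -3*w*(9 + w))
u = -391641/203917 (u = -391641*1/203917 = -391641/203917 ≈ -1.9206)
Y(-302)/127402 + u/((193815/25374)) = -3*(-302)*(9 - 302)/127402 - 391641/(203917*(193815/25374)) = -3*(-302)*(-293)*(1/127402) - 391641/(203917*(193815*(1/25374))) = -265458*1/127402 - 391641/(203917*64605/8458) = -132729/63701 - 391641/203917*8458/64605 = -132729/63701 - 1104166526/4391352595 = -653196350454481/279733551654095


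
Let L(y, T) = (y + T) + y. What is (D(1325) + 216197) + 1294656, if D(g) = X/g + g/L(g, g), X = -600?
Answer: 240225608/159 ≈ 1.5109e+6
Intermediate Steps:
L(y, T) = T + 2*y (L(y, T) = (T + y) + y = T + 2*y)
D(g) = ⅓ - 600/g (D(g) = -600/g + g/(g + 2*g) = -600/g + g/((3*g)) = -600/g + g*(1/(3*g)) = -600/g + ⅓ = ⅓ - 600/g)
(D(1325) + 216197) + 1294656 = ((⅓)*(-1800 + 1325)/1325 + 216197) + 1294656 = ((⅓)*(1/1325)*(-475) + 216197) + 1294656 = (-19/159 + 216197) + 1294656 = 34375304/159 + 1294656 = 240225608/159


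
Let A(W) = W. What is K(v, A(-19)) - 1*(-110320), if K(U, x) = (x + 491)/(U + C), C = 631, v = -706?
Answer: 8273528/75 ≈ 1.1031e+5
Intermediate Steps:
K(U, x) = (491 + x)/(631 + U) (K(U, x) = (x + 491)/(U + 631) = (491 + x)/(631 + U))
K(v, A(-19)) - 1*(-110320) = (491 - 19)/(631 - 706) - 1*(-110320) = 472/(-75) + 110320 = -1/75*472 + 110320 = -472/75 + 110320 = 8273528/75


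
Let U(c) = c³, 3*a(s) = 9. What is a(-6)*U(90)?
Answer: 2187000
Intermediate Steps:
a(s) = 3 (a(s) = (⅓)*9 = 3)
a(-6)*U(90) = 3*90³ = 3*729000 = 2187000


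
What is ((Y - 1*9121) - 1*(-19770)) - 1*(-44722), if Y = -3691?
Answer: 51680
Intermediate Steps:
((Y - 1*9121) - 1*(-19770)) - 1*(-44722) = ((-3691 - 1*9121) - 1*(-19770)) - 1*(-44722) = ((-3691 - 9121) + 19770) + 44722 = (-12812 + 19770) + 44722 = 6958 + 44722 = 51680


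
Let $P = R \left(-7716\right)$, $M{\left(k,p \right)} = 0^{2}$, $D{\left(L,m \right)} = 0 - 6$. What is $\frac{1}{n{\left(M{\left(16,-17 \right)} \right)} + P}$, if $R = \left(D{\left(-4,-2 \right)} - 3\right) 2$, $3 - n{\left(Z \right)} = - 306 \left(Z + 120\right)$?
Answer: $\frac{1}{175611} \approx 5.6944 \cdot 10^{-6}$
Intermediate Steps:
$D{\left(L,m \right)} = -6$ ($D{\left(L,m \right)} = 0 - 6 = -6$)
$M{\left(k,p \right)} = 0$
$n{\left(Z \right)} = 36723 + 306 Z$ ($n{\left(Z \right)} = 3 - - 306 \left(Z + 120\right) = 3 - - 306 \left(120 + Z\right) = 3 - \left(-36720 - 306 Z\right) = 3 + \left(36720 + 306 Z\right) = 36723 + 306 Z$)
$R = -18$ ($R = \left(-6 - 3\right) 2 = \left(-9\right) 2 = -18$)
$P = 138888$ ($P = \left(-18\right) \left(-7716\right) = 138888$)
$\frac{1}{n{\left(M{\left(16,-17 \right)} \right)} + P} = \frac{1}{\left(36723 + 306 \cdot 0\right) + 138888} = \frac{1}{\left(36723 + 0\right) + 138888} = \frac{1}{36723 + 138888} = \frac{1}{175611}$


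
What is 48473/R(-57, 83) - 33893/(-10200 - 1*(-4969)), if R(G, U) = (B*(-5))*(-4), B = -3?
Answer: -251528683/313860 ≈ -801.40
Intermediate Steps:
R(G, U) = -60 (R(G, U) = -3*(-5)*(-4) = 15*(-4) = -60)
48473/R(-57, 83) - 33893/(-10200 - 1*(-4969)) = 48473/(-60) - 33893/(-10200 - 1*(-4969)) = 48473*(-1/60) - 33893/(-10200 + 4969) = -48473/60 - 33893/(-5231) = -48473/60 - 33893*(-1/5231) = -48473/60 + 33893/5231 = -251528683/313860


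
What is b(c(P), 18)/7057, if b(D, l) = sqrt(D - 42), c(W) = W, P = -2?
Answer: 2*I*sqrt(11)/7057 ≈ 0.00093995*I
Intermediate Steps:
b(D, l) = sqrt(-42 + D)
b(c(P), 18)/7057 = sqrt(-42 - 2)/7057 = sqrt(-44)*(1/7057) = (2*I*sqrt(11))*(1/7057) = 2*I*sqrt(11)/7057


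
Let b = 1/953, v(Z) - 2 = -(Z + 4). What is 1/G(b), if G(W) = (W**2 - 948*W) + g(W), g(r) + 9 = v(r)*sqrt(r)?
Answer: -8244107352716/82394345274479 + 1731954563*sqrt(953)/82394345274479 ≈ -0.099408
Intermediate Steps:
v(Z) = -2 - Z (v(Z) = 2 - (Z + 4) = 2 - (4 + Z) = 2 + (-4 - Z) = -2 - Z)
b = 1/953 ≈ 0.0010493
g(r) = -9 + sqrt(r)*(-2 - r) (g(r) = -9 + (-2 - r)*sqrt(r) = -9 + sqrt(r)*(-2 - r))
G(W) = -9 + W**2 - 948*W - sqrt(W)*(2 + W) (G(W) = (W**2 - 948*W) + (-9 - sqrt(W)*(2 + W)) = -9 + W**2 - 948*W - sqrt(W)*(2 + W))
1/G(b) = 1/(-9 + (1/953)**2 - 948*1/953 - sqrt(1/953)*(2 + 1/953)) = 1/(-9 + 1/908209 - 948/953 - 1*sqrt(953)/953*1907/953) = 1/(-9 + 1/908209 - 948/953 - 1907*sqrt(953)/908209) = 1/(-9077324/908209 - 1907*sqrt(953)/908209)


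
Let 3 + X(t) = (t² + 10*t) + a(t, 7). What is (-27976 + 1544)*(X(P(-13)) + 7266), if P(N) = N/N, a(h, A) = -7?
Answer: -192081344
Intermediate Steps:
P(N) = 1
X(t) = -10 + t² + 10*t (X(t) = -3 + ((t² + 10*t) - 7) = -3 + (-7 + t² + 10*t) = -10 + t² + 10*t)
(-27976 + 1544)*(X(P(-13)) + 7266) = (-27976 + 1544)*((-10 + 1² + 10*1) + 7266) = -26432*((-10 + 1 + 10) + 7266) = -26432*(1 + 7266) = -26432*7267 = -192081344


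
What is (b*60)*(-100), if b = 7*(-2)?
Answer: 84000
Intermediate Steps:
b = -14
(b*60)*(-100) = -14*60*(-100) = -840*(-100) = 84000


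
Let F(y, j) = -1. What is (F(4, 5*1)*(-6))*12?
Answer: 72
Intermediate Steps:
(F(4, 5*1)*(-6))*12 = -1*(-6)*12 = 6*12 = 72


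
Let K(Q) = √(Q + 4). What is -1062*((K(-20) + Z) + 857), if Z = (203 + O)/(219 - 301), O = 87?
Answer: -37161504/41 - 4248*I ≈ -9.0638e+5 - 4248.0*I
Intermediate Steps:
Z = -145/41 (Z = (203 + 87)/(219 - 301) = 290/(-82) = 290*(-1/82) = -145/41 ≈ -3.5366)
K(Q) = √(4 + Q)
-1062*((K(-20) + Z) + 857) = -1062*((√(4 - 20) - 145/41) + 857) = -1062*((√(-16) - 145/41) + 857) = -1062*((4*I - 145/41) + 857) = -1062*((-145/41 + 4*I) + 857) = -1062*(34992/41 + 4*I) = -37161504/41 - 4248*I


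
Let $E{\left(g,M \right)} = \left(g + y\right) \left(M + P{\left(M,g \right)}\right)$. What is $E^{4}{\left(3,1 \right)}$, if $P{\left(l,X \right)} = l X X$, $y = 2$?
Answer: $6250000$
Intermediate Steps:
$P{\left(l,X \right)} = l X^{2}$ ($P{\left(l,X \right)} = X l X = l X^{2}$)
$E{\left(g,M \right)} = \left(2 + g\right) \left(M + M g^{2}\right)$ ($E{\left(g,M \right)} = \left(g + 2\right) \left(M + M g^{2}\right) = \left(2 + g\right) \left(M + M g^{2}\right)$)
$E^{4}{\left(3,1 \right)} = \left(1 \left(2 + 3 + 3^{3} + 2 \cdot 3^{2}\right)\right)^{4} = \left(1 \left(2 + 3 + 27 + 2 \cdot 9\right)\right)^{4} = \left(1 \left(2 + 3 + 27 + 18\right)\right)^{4} = \left(1 \cdot 50\right)^{4} = 50^{4} = 6250000$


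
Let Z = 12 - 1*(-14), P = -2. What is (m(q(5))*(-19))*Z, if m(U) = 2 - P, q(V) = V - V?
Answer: -1976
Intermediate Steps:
q(V) = 0
m(U) = 4 (m(U) = 2 - 1*(-2) = 2 + 2 = 4)
Z = 26 (Z = 12 + 14 = 26)
(m(q(5))*(-19))*Z = (4*(-19))*26 = -76*26 = -1976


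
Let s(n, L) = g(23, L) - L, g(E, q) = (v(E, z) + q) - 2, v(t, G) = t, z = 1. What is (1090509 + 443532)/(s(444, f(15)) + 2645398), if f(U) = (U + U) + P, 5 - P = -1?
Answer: 1534041/2645419 ≈ 0.57989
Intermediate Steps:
P = 6 (P = 5 - 1*(-1) = 5 + 1 = 6)
g(E, q) = -2 + E + q (g(E, q) = (E + q) - 2 = -2 + E + q)
f(U) = 6 + 2*U (f(U) = (U + U) + 6 = 2*U + 6 = 6 + 2*U)
s(n, L) = 21 (s(n, L) = (-2 + 23 + L) - L = (21 + L) - L = 21)
(1090509 + 443532)/(s(444, f(15)) + 2645398) = (1090509 + 443532)/(21 + 2645398) = 1534041/2645419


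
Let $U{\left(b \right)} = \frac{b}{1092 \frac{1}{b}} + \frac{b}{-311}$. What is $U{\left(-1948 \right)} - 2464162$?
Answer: $- \frac{208919176246}{84903} \approx -2.4607 \cdot 10^{6}$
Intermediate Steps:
$U{\left(b \right)} = - \frac{b}{311} + \frac{b^{2}}{1092}$ ($U{\left(b \right)} = b \frac{b}{1092} + b \left(- \frac{1}{311}\right) = \frac{b^{2}}{1092} - \frac{b}{311} = - \frac{b}{311} + \frac{b^{2}}{1092}$)
$U{\left(-1948 \right)} - 2464162 = \frac{1}{339612} \left(-1948\right) \left(-1092 + 311 \left(-1948\right)\right) - 2464162 = \frac{1}{339612} \left(-1948\right) \left(-1092 - 605828\right) - 2464162 = \frac{1}{339612} \left(-1948\right) \left(-606920\right) - 2464162 = \frac{295570040}{84903} - 2464162 = - \frac{208919176246}{84903}$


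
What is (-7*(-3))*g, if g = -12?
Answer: -252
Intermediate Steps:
(-7*(-3))*g = -7*(-3)*(-12) = 21*(-12) = -252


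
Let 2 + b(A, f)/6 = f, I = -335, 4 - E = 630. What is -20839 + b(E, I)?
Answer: -22861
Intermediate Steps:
E = -626 (E = 4 - 1*630 = 4 - 630 = -626)
b(A, f) = -12 + 6*f
-20839 + b(E, I) = -20839 + (-12 + 6*(-335)) = -20839 + (-12 - 2010) = -20839 - 2022 = -22861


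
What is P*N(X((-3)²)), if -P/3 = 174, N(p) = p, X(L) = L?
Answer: -4698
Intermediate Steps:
P = -522 (P = -3*174 = -522)
P*N(X((-3)²)) = -522*(-3)² = -522*9 = -4698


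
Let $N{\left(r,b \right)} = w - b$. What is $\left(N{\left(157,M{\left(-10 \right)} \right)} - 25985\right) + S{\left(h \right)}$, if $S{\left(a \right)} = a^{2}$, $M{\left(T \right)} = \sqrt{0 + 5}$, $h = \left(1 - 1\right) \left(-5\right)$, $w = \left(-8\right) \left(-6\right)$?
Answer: $-25937 - \sqrt{5} \approx -25939.0$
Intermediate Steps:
$w = 48$
$h = 0$ ($h = 0 \left(-5\right) = 0$)
$M{\left(T \right)} = \sqrt{5}$
$N{\left(r,b \right)} = 48 - b$
$\left(N{\left(157,M{\left(-10 \right)} \right)} - 25985\right) + S{\left(h \right)} = \left(\left(48 - \sqrt{5}\right) - 25985\right) + 0^{2} = \left(-25937 - \sqrt{5}\right) + 0 = -25937 - \sqrt{5}$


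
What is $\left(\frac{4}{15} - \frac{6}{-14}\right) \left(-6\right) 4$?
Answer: $- \frac{584}{35} \approx -16.686$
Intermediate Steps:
$\left(\frac{4}{15} - \frac{6}{-14}\right) \left(-6\right) 4 = \left(4 \cdot \frac{1}{15} - - \frac{3}{7}\right) \left(-6\right) 4 = \left(\frac{4}{15} + \frac{3}{7}\right) \left(-6\right) 4 = \frac{73}{105} \left(-6\right) 4 = \left(- \frac{146}{35}\right) 4 = - \frac{584}{35}$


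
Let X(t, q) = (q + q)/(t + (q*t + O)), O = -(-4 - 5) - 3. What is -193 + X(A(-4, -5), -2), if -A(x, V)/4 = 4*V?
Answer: -7139/37 ≈ -192.95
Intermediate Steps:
A(x, V) = -16*V
O = 6 (O = -1*(-9) - 3 = 9 - 3 = 6)
X(t, q) = 2*q/(6 + t + q*t) (X(t, q) = (q + q)/(t + (q*t + 6)) = (2*q)/(t + (6 + q*t)) = (2*q)/(6 + t + q*t) = 2*q/(6 + t + q*t))
-193 + X(A(-4, -5), -2) = -193 + 2*(-2)/(6 - 16*(-5) - (-32)*(-5)) = -193 + 2*(-2)/(6 + 80 - 2*80) = -193 + 2*(-2)/(6 + 80 - 160) = -193 + 2*(-2)/(-74) = -193 + 2*(-2)*(-1/74) = -193 + 2/37 = -7139/37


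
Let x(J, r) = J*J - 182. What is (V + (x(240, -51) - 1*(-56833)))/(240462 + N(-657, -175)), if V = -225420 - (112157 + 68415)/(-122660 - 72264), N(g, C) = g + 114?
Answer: -1805777132/3897164263 ≈ -0.46336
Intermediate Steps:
N(g, C) = 114 + g
x(J, r) = -182 + J**2 (x(J, r) = J**2 - 182 = -182 + J**2)
V = -10984896877/48731 (V = -225420 - 180572/(-194924) = -225420 - 180572*(-1)/194924 = -225420 - 1*(-45143/48731) = -225420 + 45143/48731 = -10984896877/48731 ≈ -2.2542e+5)
(V + (x(240, -51) - 1*(-56833)))/(240462 + N(-657, -175)) = (-10984896877/48731 + ((-182 + 240**2) - 1*(-56833)))/(240462 + (114 - 657)) = (-10984896877/48731 + ((-182 + 57600) + 56833))/(240462 - 543) = (-10984896877/48731 + (57418 + 56833))/239919 = (-10984896877/48731 + 114251)*(1/239919) = -5417331396/48731*1/239919 = -1805777132/3897164263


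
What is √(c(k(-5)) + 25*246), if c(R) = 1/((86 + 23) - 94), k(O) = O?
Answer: √1383765/15 ≈ 78.422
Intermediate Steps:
c(R) = 1/15 (c(R) = 1/(109 - 94) = 1/15)
√(c(k(-5)) + 25*246) = √(1/15 + 25*246) = √(1/15 + 6150) = √(92251/15) = √1383765/15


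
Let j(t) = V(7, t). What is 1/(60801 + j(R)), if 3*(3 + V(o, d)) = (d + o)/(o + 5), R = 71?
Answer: 6/364801 ≈ 1.6447e-5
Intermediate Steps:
V(o, d) = -3 + (d + o)/(3*(5 + o)) (V(o, d) = -3 + ((d + o)/(o + 5))/3 = -3 + ((d + o)/(5 + o))/3 = -3 + (d + o)/(3*(5 + o)))
j(t) = -101/36 + t/36 (j(t) = (-45 + t - 8*7)/(3*(5 + 7)) = (⅓)*(-45 + t - 56)/12 = (⅓)*(1/12)*(-101 + t) = -101/36 + t/36)
1/(60801 + j(R)) = 1/(60801 + (-101/36 + (1/36)*71)) = 1/(60801 + (-101/36 + 71/36)) = 1/(60801 - ⅚) = 1/(364801/6) = 6/364801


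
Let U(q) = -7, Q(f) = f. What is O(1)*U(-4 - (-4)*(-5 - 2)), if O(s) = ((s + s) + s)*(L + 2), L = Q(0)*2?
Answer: -42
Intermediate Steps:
L = 0 (L = 0*2 = 0)
O(s) = 6*s (O(s) = ((s + s) + s)*(0 + 2) = (2*s + s)*2 = (3*s)*2 = 6*s)
O(1)*U(-4 - (-4)*(-5 - 2)) = (6*1)*(-7) = 6*(-7) = -42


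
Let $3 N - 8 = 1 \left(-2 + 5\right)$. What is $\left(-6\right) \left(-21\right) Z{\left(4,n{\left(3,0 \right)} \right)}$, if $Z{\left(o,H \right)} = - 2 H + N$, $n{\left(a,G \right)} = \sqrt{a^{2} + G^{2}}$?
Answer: $-294$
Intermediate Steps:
$n{\left(a,G \right)} = \sqrt{G^{2} + a^{2}}$
$N = \frac{11}{3}$ ($N = \frac{8}{3} + \frac{1 \left(-2 + 5\right)}{3} = \frac{8}{3} + \frac{1 \cdot 3}{3} = \frac{8}{3} + \frac{1}{3} \cdot 3 = \frac{8}{3} + 1 = \frac{11}{3} \approx 3.6667$)
$Z{\left(o,H \right)} = \frac{11}{3} - 2 H$ ($Z{\left(o,H \right)} = - 2 H + \frac{11}{3} = \frac{11}{3} - 2 H$)
$\left(-6\right) \left(-21\right) Z{\left(4,n{\left(3,0 \right)} \right)} = \left(-6\right) \left(-21\right) \left(\frac{11}{3} - 2 \sqrt{0^{2} + 3^{2}}\right) = 126 \left(\frac{11}{3} - 2 \sqrt{0 + 9}\right) = 126 \left(\frac{11}{3} - 2 \sqrt{9}\right) = 126 \left(\frac{11}{3} - 6\right) = 126 \left(- \frac{7}{3}\right) = -294$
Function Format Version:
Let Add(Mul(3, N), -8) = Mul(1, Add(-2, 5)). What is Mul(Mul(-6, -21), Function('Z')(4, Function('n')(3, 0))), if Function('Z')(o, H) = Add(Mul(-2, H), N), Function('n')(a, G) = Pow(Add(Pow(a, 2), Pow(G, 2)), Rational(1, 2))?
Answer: -294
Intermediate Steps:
Function('n')(a, G) = Pow(Add(Pow(G, 2), Pow(a, 2)), Rational(1, 2))
N = Rational(11, 3) (N = Add(Rational(8, 3), Mul(Rational(1, 3), Mul(1, Add(-2, 5)))) = Add(Rational(8, 3), Mul(Rational(1, 3), Mul(1, 3))) = Add(Rational(8, 3), Mul(Rational(1, 3), 3)) = Add(Rational(8, 3), 1) = Rational(11, 3) ≈ 3.6667)
Function('Z')(o, H) = Add(Rational(11, 3), Mul(-2, H)) (Function('Z')(o, H) = Add(Mul(-2, H), Rational(11, 3)) = Add(Rational(11, 3), Mul(-2, H)))
Mul(Mul(-6, -21), Function('Z')(4, Function('n')(3, 0))) = Mul(Mul(-6, -21), Add(Rational(11, 3), Mul(-2, Pow(Add(Pow(0, 2), Pow(3, 2)), Rational(1, 2))))) = Mul(126, Add(Rational(11, 3), Mul(-2, Pow(Add(0, 9), Rational(1, 2))))) = Mul(126, Add(Rational(11, 3), Mul(-2, Pow(9, Rational(1, 2))))) = Mul(126, Add(Rational(11, 3), Mul(-2, 3))) = Mul(126, Add(Rational(11, 3), -6)) = Mul(126, Rational(-7, 3)) = -294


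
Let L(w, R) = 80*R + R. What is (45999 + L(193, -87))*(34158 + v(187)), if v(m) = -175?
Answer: 1323705816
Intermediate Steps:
L(w, R) = 81*R
(45999 + L(193, -87))*(34158 + v(187)) = (45999 + 81*(-87))*(34158 - 175) = (45999 - 7047)*33983 = 38952*33983 = 1323705816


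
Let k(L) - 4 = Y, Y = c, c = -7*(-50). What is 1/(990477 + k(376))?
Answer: 1/990831 ≈ 1.0093e-6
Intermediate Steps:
c = 350
Y = 350
k(L) = 354 (k(L) = 4 + 350 = 354)
1/(990477 + k(376)) = 1/(990477 + 354) = 1/990831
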